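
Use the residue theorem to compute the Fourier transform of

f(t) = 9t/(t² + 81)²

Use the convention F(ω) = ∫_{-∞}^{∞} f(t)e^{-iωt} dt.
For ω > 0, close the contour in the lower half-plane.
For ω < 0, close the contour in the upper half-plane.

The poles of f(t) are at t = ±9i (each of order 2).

Let g(z) = f(z)e^{-iωz}; for large |z| the factor e^{-iωz} decays in the lower half-plane when ω > 0 and in the upper half-plane when ω < 0.

Case ω > 0 (lower half-plane, clockwise contour ⇒ F(ω) = -2πi·ΣRes):
  Res_{z = - 9 i} g(z) = \frac{\omega e^{- 9 \omega}}{4} (pole of order 2)
  F(ω) = -2πi·ΣRes = - \frac{i \pi \omega e^{- 9 \omega}}{2}

Case ω < 0 (upper half-plane, counterclockwise contour ⇒ F(ω) = +2πi·ΣRes):
  Res_{z = 9 i} g(z) = - \frac{\omega e^{9 \omega}}{4} (pole of order 2)
  F(ω) = 2πi·ΣRes = - \frac{i \pi \omega e^{9 \omega}}{2}

Both cases combine into a single formula in |ω|:

F(ω) = - \frac{i \pi \omega e^{- 9 \left|{\omega}\right|}}{2}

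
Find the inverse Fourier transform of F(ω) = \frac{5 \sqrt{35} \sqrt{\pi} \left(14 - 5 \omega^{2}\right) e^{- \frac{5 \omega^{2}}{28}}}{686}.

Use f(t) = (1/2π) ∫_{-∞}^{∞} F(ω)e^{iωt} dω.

f(t) = 2 t^{2} e^{- \frac{7 t^{2}}{5}}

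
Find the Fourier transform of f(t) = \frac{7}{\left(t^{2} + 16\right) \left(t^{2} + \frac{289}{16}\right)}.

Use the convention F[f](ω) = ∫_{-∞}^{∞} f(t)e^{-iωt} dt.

F(ω) = \frac{28 \pi e^{- 4 \left|{\omega}\right|}}{33} - \frac{448 \pi e^{- \frac{17 \left|{\omega}\right|}{4}}}{561}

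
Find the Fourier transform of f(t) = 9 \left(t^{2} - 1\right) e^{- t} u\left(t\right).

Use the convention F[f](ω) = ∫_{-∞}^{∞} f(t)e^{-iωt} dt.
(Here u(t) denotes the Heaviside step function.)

F(ω) = \frac{9 \left(2 i \omega - \left(i \omega + 1\right)^{3} + 2\right)}{\left(i \omega + 1\right)^{4}}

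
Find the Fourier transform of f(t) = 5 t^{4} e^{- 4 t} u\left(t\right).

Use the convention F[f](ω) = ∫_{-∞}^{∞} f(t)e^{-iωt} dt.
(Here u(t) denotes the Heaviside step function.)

F(ω) = \frac{120}{\left(i \omega + 4\right)^{5}}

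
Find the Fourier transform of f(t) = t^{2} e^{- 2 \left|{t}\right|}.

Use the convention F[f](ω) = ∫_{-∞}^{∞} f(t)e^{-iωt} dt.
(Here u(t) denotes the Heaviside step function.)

F(ω) = \frac{8 \left(4 - 3 \omega^{2}\right)}{\left(\omega^{2} + 4\right)^{3}}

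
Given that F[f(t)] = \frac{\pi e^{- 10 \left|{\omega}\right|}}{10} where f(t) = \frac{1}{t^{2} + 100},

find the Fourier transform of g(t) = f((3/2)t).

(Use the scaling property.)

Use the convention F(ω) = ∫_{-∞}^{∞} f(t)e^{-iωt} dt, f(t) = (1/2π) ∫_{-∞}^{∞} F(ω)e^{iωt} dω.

F[g](ω) = \frac{\pi e^{- \frac{20 \left|{\omega}\right|}{3}}}{15}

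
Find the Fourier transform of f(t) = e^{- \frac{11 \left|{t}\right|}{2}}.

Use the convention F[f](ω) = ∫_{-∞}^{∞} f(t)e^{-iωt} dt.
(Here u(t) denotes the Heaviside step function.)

F(ω) = \frac{44}{4 \omega^{2} + 121}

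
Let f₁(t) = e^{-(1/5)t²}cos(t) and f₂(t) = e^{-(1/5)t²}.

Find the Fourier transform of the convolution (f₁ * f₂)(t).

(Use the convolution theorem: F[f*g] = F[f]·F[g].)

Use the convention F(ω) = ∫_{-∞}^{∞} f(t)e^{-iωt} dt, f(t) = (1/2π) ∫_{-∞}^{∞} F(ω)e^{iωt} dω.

F[f₁*f₂](ω) = \frac{5 \pi \left(e^{5 \omega} + 1\right) e^{- \frac{5 \omega^{2}}{2} - \frac{5 \omega}{2} - \frac{5}{4}}}{2}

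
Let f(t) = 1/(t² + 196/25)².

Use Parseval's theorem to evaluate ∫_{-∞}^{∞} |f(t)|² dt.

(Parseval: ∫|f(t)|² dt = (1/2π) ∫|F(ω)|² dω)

∫|f(t)|² dt = \frac{390625 \pi}{1686616064}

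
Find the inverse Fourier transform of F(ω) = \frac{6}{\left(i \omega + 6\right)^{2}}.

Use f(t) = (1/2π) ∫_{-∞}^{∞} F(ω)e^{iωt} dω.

f(t) = 6 t e^{- 6 t} u\left(t\right)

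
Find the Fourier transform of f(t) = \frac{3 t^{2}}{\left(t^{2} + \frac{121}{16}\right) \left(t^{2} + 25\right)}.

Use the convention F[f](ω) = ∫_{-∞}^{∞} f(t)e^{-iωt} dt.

F(ω) = \frac{80 \pi e^{- 5 \left|{\omega}\right|}}{93} - \frac{44 \pi e^{- \frac{11 \left|{\omega}\right|}{4}}}{93}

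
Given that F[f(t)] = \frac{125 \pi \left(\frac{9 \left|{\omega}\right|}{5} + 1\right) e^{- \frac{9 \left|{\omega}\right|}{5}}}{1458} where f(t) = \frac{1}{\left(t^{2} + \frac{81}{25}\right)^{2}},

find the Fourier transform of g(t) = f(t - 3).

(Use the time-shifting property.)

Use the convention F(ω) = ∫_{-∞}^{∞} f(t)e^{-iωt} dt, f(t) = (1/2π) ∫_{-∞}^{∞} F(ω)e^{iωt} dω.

F[g](ω) = \frac{25 \pi \left(9 \left|{\omega}\right| + 5\right) e^{- 3 i \omega - \frac{9 \left|{\omega}\right|}{5}}}{1458}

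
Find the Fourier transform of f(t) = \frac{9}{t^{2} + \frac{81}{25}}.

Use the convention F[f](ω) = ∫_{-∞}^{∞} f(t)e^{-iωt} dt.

F(ω) = 5 \pi e^{- \frac{9 \left|{\omega}\right|}{5}}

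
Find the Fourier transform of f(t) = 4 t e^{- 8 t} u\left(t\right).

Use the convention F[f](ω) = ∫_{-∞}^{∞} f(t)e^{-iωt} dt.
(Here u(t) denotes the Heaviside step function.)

F(ω) = \frac{4}{\left(i \omega + 8\right)^{2}}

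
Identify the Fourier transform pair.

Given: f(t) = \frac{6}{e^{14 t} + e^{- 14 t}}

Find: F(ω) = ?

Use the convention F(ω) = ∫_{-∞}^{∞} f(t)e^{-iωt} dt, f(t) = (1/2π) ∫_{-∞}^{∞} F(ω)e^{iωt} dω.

F(ω) = \frac{3 \pi}{14 \cosh{\left(\frac{\pi \omega}{28} \right)}}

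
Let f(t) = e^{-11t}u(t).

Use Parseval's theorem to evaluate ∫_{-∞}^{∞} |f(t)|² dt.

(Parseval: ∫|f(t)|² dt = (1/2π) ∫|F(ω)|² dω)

∫|f(t)|² dt = \frac{1}{22}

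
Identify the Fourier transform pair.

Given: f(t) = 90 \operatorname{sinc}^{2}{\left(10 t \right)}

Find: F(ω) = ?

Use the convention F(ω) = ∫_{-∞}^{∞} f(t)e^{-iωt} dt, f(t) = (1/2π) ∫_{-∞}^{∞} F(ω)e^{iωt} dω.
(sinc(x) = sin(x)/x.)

F(ω) = \begin{cases} \frac{9 \pi \left(20 - \left|{\omega}\right|\right)}{20} & \text{for}\: \omega > -20 \wedge \omega < 20 \\0 & \text{otherwise} \end{cases}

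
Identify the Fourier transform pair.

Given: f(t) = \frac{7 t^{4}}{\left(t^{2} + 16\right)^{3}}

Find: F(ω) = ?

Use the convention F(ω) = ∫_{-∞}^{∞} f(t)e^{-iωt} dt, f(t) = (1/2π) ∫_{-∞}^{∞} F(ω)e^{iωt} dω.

F(ω) = \frac{7 \pi \left(16 \omega^{2} - 20 \left|{\omega}\right| + 3\right) e^{- 4 \left|{\omega}\right|}}{32}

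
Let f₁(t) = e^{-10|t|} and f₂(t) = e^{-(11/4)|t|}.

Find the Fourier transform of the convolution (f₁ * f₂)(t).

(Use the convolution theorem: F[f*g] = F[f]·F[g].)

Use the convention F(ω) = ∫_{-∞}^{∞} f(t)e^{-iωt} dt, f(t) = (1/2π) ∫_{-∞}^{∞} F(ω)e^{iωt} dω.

F[f₁*f₂](ω) = \frac{1760}{\left(\omega^{2} + 100\right) \left(16 \omega^{2} + 121\right)}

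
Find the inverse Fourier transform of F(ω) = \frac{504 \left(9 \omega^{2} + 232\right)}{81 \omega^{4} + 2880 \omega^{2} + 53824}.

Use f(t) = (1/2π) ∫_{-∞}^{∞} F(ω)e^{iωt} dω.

f(t) = 6 e^{- \frac{14 \left|{t}\right|}{3}} \cos{\left(2 \left|{t}\right| \right)}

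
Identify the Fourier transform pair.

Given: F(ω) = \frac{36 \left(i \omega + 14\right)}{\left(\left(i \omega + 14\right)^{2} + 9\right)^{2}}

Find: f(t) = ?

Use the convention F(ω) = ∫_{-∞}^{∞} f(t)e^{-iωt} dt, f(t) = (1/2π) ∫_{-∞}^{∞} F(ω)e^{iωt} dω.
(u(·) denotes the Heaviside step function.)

f(t) = 6 t e^{- 14 t} \sin{\left(3 t \right)} u\left(t\right)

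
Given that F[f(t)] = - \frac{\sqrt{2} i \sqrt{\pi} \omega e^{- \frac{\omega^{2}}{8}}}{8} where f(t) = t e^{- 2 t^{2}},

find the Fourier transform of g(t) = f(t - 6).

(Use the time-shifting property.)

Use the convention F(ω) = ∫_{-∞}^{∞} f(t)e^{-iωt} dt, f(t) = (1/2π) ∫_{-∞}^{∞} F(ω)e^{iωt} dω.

F[g](ω) = - \frac{\sqrt{2} i \sqrt{\pi} \omega e^{- \frac{\omega \left(\omega + 48 i\right)}{8}}}{8}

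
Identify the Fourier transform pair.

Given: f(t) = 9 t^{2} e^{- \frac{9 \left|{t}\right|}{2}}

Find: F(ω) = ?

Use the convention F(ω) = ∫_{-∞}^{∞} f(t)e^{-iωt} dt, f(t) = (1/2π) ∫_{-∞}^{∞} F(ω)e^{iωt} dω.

F(ω) = \frac{7776 \left(27 - 4 \omega^{2}\right)}{\left(4 \omega^{2} + 81\right)^{3}}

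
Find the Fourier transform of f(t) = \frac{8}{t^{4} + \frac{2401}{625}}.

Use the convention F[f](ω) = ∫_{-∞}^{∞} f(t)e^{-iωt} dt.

F(ω) = \frac{1000 \pi e^{- \frac{7 \sqrt{2} \left|{\omega}\right|}{10}} \sin{\left(\frac{7 \sqrt{2} \left|{\omega}\right|}{10} + \frac{\pi}{4} \right)}}{343}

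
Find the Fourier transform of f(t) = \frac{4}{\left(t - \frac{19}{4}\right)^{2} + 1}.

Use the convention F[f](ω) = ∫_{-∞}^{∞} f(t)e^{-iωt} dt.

F(ω) = 4 \pi e^{- \frac{19 i \omega}{4} - \left|{\omega}\right|}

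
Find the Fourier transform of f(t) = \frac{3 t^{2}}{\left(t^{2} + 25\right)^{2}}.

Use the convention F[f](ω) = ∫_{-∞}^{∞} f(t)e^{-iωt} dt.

F(ω) = \frac{3 \pi \left(1 - 5 \left|{\omega}\right|\right) e^{- 5 \left|{\omega}\right|}}{10}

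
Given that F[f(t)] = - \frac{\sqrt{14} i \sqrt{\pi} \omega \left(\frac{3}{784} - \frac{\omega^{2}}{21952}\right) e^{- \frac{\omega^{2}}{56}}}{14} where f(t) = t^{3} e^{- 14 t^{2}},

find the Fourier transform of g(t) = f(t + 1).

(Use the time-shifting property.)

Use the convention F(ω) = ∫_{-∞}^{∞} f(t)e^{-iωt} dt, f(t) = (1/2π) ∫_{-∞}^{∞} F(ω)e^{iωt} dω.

F[g](ω) = \frac{\sqrt{14} i \sqrt{\pi} \omega \left(\omega^{2} - 84\right) e^{\omega \left(- \frac{\omega}{56} + i\right)}}{307328}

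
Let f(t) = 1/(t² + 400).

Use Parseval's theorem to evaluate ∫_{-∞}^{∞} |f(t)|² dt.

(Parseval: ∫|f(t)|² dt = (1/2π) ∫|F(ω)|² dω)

∫|f(t)|² dt = \frac{\pi}{16000}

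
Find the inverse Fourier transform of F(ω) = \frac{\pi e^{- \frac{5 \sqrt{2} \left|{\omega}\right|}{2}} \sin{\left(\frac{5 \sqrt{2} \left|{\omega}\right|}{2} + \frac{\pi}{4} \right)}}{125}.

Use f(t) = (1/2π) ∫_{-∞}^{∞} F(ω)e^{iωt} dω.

f(t) = \frac{1}{t^{4} + 625}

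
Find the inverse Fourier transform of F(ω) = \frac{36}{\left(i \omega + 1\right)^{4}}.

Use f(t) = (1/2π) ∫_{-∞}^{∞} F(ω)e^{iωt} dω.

f(t) = 6 t^{3} e^{- t} u\left(t\right)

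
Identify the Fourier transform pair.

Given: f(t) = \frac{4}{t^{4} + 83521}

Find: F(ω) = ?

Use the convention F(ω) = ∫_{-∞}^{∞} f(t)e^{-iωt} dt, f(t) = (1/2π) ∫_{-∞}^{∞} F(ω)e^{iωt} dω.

F(ω) = \frac{4 \pi e^{- \frac{17 \sqrt{2} \left|{\omega}\right|}{2}} \sin{\left(\frac{17 \sqrt{2} \left|{\omega}\right|}{2} + \frac{\pi}{4} \right)}}{4913}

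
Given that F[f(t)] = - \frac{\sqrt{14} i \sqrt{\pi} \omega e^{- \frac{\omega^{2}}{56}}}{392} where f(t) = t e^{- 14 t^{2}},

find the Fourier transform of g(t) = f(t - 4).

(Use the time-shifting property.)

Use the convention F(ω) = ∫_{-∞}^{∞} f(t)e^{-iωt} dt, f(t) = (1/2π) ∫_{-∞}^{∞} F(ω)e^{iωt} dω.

F[g](ω) = - \frac{\sqrt{14} i \sqrt{\pi} \omega e^{- \frac{\omega \left(\omega + 224 i\right)}{56}}}{392}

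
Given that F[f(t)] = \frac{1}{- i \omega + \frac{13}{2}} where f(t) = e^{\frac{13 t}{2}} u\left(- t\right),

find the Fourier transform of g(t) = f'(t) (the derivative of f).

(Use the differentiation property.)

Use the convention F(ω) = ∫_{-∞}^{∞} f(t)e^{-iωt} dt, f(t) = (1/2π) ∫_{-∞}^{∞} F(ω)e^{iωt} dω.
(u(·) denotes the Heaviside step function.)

F[g](ω) = - \frac{2 \omega}{2 \omega + 13 i}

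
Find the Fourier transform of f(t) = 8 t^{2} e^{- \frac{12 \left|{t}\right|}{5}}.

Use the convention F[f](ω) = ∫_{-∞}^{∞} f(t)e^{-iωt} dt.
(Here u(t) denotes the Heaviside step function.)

F(ω) = \frac{144000 \left(48 - 25 \omega^{2}\right)}{\left(25 \omega^{2} + 144\right)^{3}}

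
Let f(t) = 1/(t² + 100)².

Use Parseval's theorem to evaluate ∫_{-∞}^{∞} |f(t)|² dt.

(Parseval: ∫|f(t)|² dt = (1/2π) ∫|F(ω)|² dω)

∫|f(t)|² dt = \frac{\pi}{32000000}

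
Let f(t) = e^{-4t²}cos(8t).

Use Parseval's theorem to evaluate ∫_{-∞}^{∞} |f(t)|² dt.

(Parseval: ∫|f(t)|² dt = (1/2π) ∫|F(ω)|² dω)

∫|f(t)|² dt = \frac{\sqrt{2} \sqrt{\pi} \left(1 + e^{8}\right)}{8 e^{8}}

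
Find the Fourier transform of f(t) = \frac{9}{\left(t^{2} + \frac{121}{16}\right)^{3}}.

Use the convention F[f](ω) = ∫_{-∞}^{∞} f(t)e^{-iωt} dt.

F(ω) = \frac{72 \pi \left(121 \omega^{2} + 132 \left|{\omega}\right| + 48\right) e^{- \frac{11 \left|{\omega}\right|}{4}}}{161051}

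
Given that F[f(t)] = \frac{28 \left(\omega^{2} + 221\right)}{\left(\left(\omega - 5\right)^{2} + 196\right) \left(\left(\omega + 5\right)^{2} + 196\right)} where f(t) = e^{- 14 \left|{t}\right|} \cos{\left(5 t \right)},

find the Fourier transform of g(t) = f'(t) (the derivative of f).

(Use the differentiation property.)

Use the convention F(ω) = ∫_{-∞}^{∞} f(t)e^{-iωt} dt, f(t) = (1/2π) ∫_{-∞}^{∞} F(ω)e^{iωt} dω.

F[g](ω) = \frac{28 i \omega \left(\omega^{2} + 221\right)}{\omega^{4} + 342 \omega^{2} + 48841}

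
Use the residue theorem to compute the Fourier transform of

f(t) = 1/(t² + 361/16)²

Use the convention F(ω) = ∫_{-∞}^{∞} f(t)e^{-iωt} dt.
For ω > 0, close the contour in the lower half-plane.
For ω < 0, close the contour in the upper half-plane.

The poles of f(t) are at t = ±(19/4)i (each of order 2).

Let g(z) = f(z)e^{-iωz}; for large |z| the factor e^{-iωz} decays in the lower half-plane when ω > 0 and in the upper half-plane when ω < 0.

Case ω > 0 (lower half-plane, clockwise contour ⇒ F(ω) = -2πi·ΣRes):
  Res_{z = - \frac{19 i}{4}} g(z) = \frac{4 i \left(19 \omega + 4\right) e^{- \frac{19 \omega}{4}}}{6859} (pole of order 2)
  F(ω) = -2πi·ΣRes = \frac{8 \pi \left(19 \omega + 4\right) e^{- \frac{19 \omega}{4}}}{6859}

Case ω < 0 (upper half-plane, counterclockwise contour ⇒ F(ω) = +2πi·ΣRes):
  Res_{z = \frac{19 i}{4}} g(z) = \frac{4 i \left(19 \omega - 4\right) e^{\frac{19 \omega}{4}}}{6859} (pole of order 2)
  F(ω) = 2πi·ΣRes = \frac{8 \pi \left(4 - 19 \omega\right) e^{\frac{19 \omega}{4}}}{6859}

Both cases combine into a single formula in |ω|:

F(ω) = \frac{8 \pi \left(19 \left|{\omega}\right| + 4\right) e^{- \frac{19 \left|{\omega}\right|}{4}}}{6859}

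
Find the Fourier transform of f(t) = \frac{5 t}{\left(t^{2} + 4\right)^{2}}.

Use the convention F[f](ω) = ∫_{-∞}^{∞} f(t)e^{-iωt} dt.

F(ω) = - \frac{5 i \pi \omega e^{- 2 \left|{\omega}\right|}}{4}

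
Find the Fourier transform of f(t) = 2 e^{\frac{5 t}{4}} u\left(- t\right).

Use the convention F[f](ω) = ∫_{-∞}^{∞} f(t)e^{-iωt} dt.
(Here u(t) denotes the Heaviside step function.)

F(ω) = - \frac{8}{4 i \omega - 5}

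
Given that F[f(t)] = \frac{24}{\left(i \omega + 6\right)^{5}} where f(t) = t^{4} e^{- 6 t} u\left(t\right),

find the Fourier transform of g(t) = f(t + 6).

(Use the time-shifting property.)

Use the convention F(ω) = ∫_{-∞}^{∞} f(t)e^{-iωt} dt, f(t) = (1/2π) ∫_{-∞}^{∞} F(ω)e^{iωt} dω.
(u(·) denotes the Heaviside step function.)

F[g](ω) = \frac{24 e^{6 i \omega}}{\left(i \omega + 6\right)^{5}}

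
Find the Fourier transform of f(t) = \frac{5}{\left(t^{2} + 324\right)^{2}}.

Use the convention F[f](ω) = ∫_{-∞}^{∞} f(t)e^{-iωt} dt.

F(ω) = \frac{5 \pi \left(18 \left|{\omega}\right| + 1\right) e^{- 18 \left|{\omega}\right|}}{11664}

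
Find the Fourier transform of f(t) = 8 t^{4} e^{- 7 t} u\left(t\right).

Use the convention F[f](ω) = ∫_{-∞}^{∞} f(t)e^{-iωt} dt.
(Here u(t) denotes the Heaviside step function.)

F(ω) = \frac{192}{\left(i \omega + 7\right)^{5}}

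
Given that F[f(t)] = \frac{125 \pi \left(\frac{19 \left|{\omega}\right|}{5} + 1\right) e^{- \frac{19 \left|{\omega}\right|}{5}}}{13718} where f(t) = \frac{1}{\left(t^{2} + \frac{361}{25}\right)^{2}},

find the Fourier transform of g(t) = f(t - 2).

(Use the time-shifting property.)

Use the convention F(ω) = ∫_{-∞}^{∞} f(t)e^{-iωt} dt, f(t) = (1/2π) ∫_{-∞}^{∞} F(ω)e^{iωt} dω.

F[g](ω) = \frac{25 \pi \left(19 \left|{\omega}\right| + 5\right) e^{- 2 i \omega - \frac{19 \left|{\omega}\right|}{5}}}{13718}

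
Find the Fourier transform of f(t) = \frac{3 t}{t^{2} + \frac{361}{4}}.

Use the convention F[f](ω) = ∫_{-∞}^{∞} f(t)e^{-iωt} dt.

F(ω) = - 3 i \pi e^{- \frac{19 \left|{\omega}\right|}{2}} \operatorname{sign}{\left(\omega \right)}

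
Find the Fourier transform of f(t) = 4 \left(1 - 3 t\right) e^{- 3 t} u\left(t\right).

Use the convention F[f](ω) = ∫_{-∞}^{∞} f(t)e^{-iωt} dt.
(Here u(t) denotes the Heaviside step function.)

F(ω) = \frac{4 i \omega}{- \omega^{2} + 6 i \omega + 9}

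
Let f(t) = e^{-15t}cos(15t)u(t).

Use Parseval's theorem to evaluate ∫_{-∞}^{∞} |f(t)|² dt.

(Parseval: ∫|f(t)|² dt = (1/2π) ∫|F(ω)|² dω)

∫|f(t)|² dt = \frac{1}{40}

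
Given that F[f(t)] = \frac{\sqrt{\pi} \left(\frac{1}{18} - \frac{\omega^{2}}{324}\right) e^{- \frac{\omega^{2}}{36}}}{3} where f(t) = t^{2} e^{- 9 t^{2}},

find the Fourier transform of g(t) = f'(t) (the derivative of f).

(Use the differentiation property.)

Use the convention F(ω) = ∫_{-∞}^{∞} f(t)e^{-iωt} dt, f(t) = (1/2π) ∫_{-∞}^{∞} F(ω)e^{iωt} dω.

F[g](ω) = \frac{i \sqrt{\pi} \omega \left(18 - \omega^{2}\right) e^{- \frac{\omega^{2}}{36}}}{972}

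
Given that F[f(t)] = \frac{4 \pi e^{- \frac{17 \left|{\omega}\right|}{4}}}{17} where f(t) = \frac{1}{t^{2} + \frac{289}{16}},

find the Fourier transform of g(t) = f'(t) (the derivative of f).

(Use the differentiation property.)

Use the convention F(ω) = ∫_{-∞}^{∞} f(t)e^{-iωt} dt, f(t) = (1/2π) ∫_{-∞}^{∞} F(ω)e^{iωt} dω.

F[g](ω) = \frac{4 i \pi \omega e^{- \frac{17 \left|{\omega}\right|}{4}}}{17}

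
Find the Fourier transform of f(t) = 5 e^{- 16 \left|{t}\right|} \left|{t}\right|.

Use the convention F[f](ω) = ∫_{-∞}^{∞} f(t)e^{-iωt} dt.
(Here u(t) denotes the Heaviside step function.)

F(ω) = \frac{10 \left(256 - \omega^{2}\right)}{\left(\omega^{2} + 256\right)^{2}}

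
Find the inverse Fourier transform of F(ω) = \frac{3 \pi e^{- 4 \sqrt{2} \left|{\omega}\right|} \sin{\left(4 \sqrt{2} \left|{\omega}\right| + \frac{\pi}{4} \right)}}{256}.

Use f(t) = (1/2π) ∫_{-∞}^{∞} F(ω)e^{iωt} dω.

f(t) = \frac{6}{t^{4} + 4096}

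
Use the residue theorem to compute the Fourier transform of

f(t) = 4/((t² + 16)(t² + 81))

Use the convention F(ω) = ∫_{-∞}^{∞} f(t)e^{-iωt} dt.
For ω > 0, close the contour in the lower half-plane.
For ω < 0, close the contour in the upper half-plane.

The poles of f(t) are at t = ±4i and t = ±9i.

Let g(z) = f(z)e^{-iωz}; for large |z| the factor e^{-iωz} decays in the lower half-plane when ω > 0 and in the upper half-plane when ω < 0.

Case ω > 0 (lower half-plane, clockwise contour ⇒ F(ω) = -2πi·ΣRes):
  Res_{z = - 4 i} g(z) = \frac{i e^{- 4 \omega}}{130}
  Res_{z = - 9 i} g(z) = - \frac{2 i e^{- 9 \omega}}{585}
  F(ω) = -2πi·ΣRes = \frac{\pi \left(9 e^{5 \omega} - 4\right) e^{- 9 \omega}}{585}

Case ω < 0 (upper half-plane, counterclockwise contour ⇒ F(ω) = +2πi·ΣRes):
  Res_{z = 4 i} g(z) = - \frac{i e^{4 \omega}}{130}
  Res_{z = 9 i} g(z) = \frac{2 i e^{9 \omega}}{585}
  F(ω) = 2πi·ΣRes = \frac{\pi \left(9 - 4 e^{5 \omega}\right) e^{4 \omega}}{585}

Both cases combine into a single formula in |ω|:

F(ω) = \frac{\pi \left(9 e^{5 \left|{\omega}\right|} - 4\right) e^{- 9 \left|{\omega}\right|}}{585}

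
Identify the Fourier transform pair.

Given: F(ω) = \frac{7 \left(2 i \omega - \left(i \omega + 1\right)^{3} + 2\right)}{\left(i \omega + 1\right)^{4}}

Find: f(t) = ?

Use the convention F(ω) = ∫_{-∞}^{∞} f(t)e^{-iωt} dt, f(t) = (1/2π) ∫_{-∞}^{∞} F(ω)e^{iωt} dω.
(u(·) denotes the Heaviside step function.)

f(t) = 7 \left(t^{2} - 1\right) e^{- t} u\left(t\right)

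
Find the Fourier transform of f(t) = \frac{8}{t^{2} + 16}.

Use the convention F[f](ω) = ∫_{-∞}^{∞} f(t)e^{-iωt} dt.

F(ω) = 2 \pi e^{- 4 \left|{\omega}\right|}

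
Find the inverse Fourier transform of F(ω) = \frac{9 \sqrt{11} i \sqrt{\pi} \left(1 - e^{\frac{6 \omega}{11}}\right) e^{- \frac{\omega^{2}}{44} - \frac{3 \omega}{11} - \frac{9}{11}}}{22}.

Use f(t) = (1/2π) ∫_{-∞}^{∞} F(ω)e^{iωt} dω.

f(t) = 9 e^{- 11 t^{2}} \sin{\left(6 t \right)}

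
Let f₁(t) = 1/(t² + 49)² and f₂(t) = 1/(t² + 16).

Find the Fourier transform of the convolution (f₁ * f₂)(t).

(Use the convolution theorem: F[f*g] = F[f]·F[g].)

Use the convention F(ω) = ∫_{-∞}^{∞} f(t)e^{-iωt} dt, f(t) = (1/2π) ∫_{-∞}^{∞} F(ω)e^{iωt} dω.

F[f₁*f₂](ω) = \frac{\pi^{2} \left(7 \left|{\omega}\right| + 1\right) e^{- 11 \left|{\omega}\right|}}{2744}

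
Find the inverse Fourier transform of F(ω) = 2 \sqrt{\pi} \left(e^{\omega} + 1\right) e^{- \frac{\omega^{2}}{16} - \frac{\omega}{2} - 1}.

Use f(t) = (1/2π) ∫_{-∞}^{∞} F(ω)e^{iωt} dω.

f(t) = 8 e^{- 4 t^{2}} \cos{\left(4 t \right)}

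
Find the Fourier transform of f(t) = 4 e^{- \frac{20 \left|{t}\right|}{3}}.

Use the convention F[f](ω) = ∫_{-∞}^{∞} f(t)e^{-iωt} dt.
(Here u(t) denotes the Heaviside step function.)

F(ω) = \frac{480}{9 \omega^{2} + 400}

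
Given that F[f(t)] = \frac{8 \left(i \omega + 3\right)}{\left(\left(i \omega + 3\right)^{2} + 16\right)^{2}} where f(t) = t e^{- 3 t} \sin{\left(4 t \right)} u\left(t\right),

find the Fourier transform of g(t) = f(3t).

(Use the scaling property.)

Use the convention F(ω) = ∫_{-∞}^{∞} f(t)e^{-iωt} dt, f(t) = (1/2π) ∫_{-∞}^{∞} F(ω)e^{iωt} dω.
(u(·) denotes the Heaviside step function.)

F[g](ω) = \frac{72 \left(i \omega + 9\right)}{\left(\left(i \omega + 9\right)^{2} + 144\right)^{2}}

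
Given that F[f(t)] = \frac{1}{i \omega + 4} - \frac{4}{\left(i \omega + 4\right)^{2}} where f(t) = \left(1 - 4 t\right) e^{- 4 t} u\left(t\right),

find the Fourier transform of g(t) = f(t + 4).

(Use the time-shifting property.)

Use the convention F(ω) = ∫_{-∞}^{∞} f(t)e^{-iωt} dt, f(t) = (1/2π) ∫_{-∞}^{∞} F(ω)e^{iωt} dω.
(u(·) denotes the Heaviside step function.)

F[g](ω) = \frac{i \omega e^{4 i \omega}}{- \omega^{2} + 8 i \omega + 16}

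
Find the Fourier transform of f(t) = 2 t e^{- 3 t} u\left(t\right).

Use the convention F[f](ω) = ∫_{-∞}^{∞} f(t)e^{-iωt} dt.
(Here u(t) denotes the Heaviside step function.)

F(ω) = \frac{2}{\left(i \omega + 3\right)^{2}}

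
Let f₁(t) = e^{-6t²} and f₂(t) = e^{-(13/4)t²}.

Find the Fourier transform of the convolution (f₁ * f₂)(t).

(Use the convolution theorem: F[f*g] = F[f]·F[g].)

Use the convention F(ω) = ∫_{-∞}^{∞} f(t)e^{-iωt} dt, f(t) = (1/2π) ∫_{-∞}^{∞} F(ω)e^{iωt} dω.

F[f₁*f₂](ω) = \frac{\sqrt{78} \pi e^{- \frac{37 \omega^{2}}{312}}}{39}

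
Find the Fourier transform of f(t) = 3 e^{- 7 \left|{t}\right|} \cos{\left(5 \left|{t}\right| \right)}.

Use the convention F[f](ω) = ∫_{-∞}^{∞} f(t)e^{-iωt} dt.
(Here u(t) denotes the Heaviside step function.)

F(ω) = \frac{42 \left(\omega^{2} + 74\right)}{\omega^{4} + 48 \omega^{2} + 5476}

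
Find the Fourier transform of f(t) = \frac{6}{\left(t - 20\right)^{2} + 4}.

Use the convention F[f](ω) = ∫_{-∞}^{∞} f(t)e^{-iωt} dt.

F(ω) = 3 \pi e^{- 20 i \omega - 2 \left|{\omega}\right|}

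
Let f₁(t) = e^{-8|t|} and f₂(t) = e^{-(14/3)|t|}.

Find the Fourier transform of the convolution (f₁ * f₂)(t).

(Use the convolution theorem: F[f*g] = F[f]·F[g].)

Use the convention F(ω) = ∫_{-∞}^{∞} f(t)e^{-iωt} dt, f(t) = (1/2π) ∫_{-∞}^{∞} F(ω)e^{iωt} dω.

F[f₁*f₂](ω) = \frac{1344}{\left(\omega^{2} + 64\right) \left(9 \omega^{2} + 196\right)}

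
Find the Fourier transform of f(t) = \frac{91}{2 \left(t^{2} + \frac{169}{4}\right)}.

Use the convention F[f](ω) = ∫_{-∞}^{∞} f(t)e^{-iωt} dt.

F(ω) = 7 \pi e^{- \frac{13 \left|{\omega}\right|}{2}}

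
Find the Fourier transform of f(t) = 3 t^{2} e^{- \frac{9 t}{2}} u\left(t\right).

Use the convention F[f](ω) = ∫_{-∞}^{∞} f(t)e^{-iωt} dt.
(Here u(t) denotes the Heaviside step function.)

F(ω) = \frac{48}{\left(2 i \omega + 9\right)^{3}}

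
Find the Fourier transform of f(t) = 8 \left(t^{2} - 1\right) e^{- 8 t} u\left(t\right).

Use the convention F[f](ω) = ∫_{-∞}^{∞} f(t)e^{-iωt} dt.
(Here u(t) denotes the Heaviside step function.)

F(ω) = \frac{8 \left(2 i \omega - \left(i \omega + 8\right)^{3} + 16\right)}{\left(i \omega + 8\right)^{4}}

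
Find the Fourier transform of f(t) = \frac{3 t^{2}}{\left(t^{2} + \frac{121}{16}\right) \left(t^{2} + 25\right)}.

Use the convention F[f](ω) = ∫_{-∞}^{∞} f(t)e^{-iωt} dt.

F(ω) = \frac{80 \pi e^{- 5 \left|{\omega}\right|}}{93} - \frac{44 \pi e^{- \frac{11 \left|{\omega}\right|}{4}}}{93}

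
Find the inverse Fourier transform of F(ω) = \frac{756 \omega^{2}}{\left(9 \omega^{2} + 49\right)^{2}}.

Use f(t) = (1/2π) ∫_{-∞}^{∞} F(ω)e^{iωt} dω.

f(t) = \left(1 - \frac{7 \left|{t}\right|}{3}\right) e^{- \frac{7 \left|{t}\right|}{3}}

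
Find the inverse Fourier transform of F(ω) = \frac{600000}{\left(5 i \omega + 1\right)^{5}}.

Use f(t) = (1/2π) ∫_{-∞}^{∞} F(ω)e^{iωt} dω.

f(t) = 8 t^{4} e^{- \frac{t}{5}} u\left(t\right)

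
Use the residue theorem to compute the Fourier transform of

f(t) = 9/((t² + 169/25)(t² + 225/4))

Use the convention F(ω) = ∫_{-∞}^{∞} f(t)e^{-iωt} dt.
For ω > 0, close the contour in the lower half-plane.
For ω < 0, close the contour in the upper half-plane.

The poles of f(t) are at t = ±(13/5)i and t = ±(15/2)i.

Let g(z) = f(z)e^{-iωz}; for large |z| the factor e^{-iωz} decays in the lower half-plane when ω > 0 and in the upper half-plane when ω < 0.

Case ω > 0 (lower half-plane, clockwise contour ⇒ F(ω) = -2πi·ΣRes):
  Res_{z = - \frac{13 i}{5}} g(z) = \frac{2250 i e^{- \frac{13 \omega}{5}}}{64337}
  Res_{z = - \frac{15 i}{2}} g(z) = - \frac{60 i e^{- \frac{15 \omega}{2}}}{4949}
  F(ω) = -2πi·ΣRes = - \frac{120 \pi e^{- \frac{15 \omega}{2}}}{4949} + \frac{4500 \pi e^{- \frac{13 \omega}{5}}}{64337}

Case ω < 0 (upper half-plane, counterclockwise contour ⇒ F(ω) = +2πi·ΣRes):
  Res_{z = \frac{13 i}{5}} g(z) = - \frac{2250 i e^{\frac{13 \omega}{5}}}{64337}
  Res_{z = \frac{15 i}{2}} g(z) = \frac{60 i e^{\frac{15 \omega}{2}}}{4949}
  F(ω) = 2πi·ΣRes = \frac{60 \pi \left(75 e^{\frac{13 \omega}{5}} - 26 e^{\frac{15 \omega}{2}}\right)}{64337}

Both cases combine into a single formula in |ω|:

F(ω) = - \frac{120 \pi e^{- \frac{15 \left|{\omega}\right|}{2}}}{4949} + \frac{4500 \pi e^{- \frac{13 \left|{\omega}\right|}{5}}}{64337}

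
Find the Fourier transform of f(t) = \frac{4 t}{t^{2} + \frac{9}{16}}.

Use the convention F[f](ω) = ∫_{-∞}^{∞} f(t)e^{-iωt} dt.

F(ω) = - 4 i \pi e^{- \frac{3 \left|{\omega}\right|}{4}} \operatorname{sign}{\left(\omega \right)}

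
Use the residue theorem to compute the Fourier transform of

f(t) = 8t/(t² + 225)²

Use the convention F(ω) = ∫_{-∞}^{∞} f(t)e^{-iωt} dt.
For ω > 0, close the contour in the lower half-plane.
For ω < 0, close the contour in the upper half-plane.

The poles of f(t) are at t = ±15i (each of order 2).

Let g(z) = f(z)e^{-iωz}; for large |z| the factor e^{-iωz} decays in the lower half-plane when ω > 0 and in the upper half-plane when ω < 0.

Case ω > 0 (lower half-plane, clockwise contour ⇒ F(ω) = -2πi·ΣRes):
  Res_{z = - 15 i} g(z) = \frac{2 \omega e^{- 15 \omega}}{15} (pole of order 2)
  F(ω) = -2πi·ΣRes = - \frac{4 i \pi \omega e^{- 15 \omega}}{15}

Case ω < 0 (upper half-plane, counterclockwise contour ⇒ F(ω) = +2πi·ΣRes):
  Res_{z = 15 i} g(z) = - \frac{2 \omega e^{15 \omega}}{15} (pole of order 2)
  F(ω) = 2πi·ΣRes = - \frac{4 i \pi \omega e^{15 \omega}}{15}

Both cases combine into a single formula in |ω|:

F(ω) = - \frac{4 i \pi \omega e^{- 15 \left|{\omega}\right|}}{15}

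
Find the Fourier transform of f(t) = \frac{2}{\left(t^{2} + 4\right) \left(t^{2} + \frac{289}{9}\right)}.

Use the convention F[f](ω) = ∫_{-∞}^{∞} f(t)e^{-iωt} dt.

F(ω) = \frac{9 \pi e^{- 2 \left|{\omega}\right|}}{253} - \frac{54 \pi e^{- \frac{17 \left|{\omega}\right|}{3}}}{4301}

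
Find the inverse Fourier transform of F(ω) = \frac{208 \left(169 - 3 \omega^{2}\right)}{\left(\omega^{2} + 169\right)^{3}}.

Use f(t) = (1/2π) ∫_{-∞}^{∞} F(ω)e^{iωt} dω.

f(t) = 4 t^{2} e^{- 13 \left|{t}\right|}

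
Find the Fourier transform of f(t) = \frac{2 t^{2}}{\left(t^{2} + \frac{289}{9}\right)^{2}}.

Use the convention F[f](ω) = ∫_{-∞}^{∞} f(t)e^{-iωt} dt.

F(ω) = \frac{\pi \left(3 - 17 \left|{\omega}\right|\right) e^{- \frac{17 \left|{\omega}\right|}{3}}}{17}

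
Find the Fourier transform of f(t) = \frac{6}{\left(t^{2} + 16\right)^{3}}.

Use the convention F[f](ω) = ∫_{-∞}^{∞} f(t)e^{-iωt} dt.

F(ω) = \frac{3 \pi \left(16 \omega^{2} + 12 \left|{\omega}\right| + 3\right) e^{- 4 \left|{\omega}\right|}}{4096}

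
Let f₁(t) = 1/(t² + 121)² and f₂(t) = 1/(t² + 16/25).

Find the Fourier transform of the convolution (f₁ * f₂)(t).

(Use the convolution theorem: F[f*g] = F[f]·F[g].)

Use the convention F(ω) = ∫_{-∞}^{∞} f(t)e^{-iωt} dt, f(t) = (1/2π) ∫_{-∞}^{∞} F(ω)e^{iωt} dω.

F[f₁*f₂](ω) = \frac{5 \pi^{2} \left(11 \left|{\omega}\right| + 1\right) e^{- \frac{59 \left|{\omega}\right|}{5}}}{10648}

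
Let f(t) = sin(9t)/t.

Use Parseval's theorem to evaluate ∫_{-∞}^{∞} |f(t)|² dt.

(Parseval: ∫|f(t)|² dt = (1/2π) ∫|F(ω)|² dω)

∫|f(t)|² dt = 9 \pi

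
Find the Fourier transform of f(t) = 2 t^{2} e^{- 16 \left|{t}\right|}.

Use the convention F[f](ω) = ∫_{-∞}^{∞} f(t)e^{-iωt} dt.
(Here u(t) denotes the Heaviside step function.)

F(ω) = \frac{128 \left(256 - 3 \omega^{2}\right)}{\left(\omega^{2} + 256\right)^{3}}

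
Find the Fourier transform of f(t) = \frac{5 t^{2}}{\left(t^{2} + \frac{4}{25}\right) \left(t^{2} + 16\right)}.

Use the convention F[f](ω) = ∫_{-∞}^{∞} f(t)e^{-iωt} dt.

F(ω) = \frac{125 \pi e^{- 4 \left|{\omega}\right|}}{99} - \frac{25 \pi e^{- \frac{2 \left|{\omega}\right|}{5}}}{198}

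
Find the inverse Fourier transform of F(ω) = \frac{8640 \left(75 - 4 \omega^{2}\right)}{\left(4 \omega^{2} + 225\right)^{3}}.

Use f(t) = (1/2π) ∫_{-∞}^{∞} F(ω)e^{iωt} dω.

f(t) = 6 t^{2} e^{- \frac{15 \left|{t}\right|}{2}}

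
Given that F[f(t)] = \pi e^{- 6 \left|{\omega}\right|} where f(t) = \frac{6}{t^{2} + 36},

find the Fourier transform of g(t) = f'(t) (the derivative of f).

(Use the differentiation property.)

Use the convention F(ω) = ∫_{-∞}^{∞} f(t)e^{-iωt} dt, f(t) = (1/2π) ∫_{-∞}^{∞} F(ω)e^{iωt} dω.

F[g](ω) = i \pi \omega e^{- 6 \left|{\omega}\right|}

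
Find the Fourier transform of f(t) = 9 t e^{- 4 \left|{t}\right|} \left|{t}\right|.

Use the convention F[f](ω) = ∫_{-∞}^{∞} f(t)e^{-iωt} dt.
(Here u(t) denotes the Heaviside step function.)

F(ω) = \frac{36 i \omega \left(\omega^{2} - 48\right)}{\left(\omega^{2} + 16\right)^{3}}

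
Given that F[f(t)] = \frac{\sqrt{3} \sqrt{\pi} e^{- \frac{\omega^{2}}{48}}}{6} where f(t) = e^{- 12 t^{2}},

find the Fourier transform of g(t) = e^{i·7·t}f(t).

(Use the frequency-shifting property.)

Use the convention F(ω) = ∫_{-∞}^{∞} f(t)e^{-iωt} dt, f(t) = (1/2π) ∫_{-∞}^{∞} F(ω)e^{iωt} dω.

F[g](ω) = \frac{\sqrt{3} \sqrt{\pi} e^{- \frac{\left(\omega - 7\right)^{2}}{48}}}{6}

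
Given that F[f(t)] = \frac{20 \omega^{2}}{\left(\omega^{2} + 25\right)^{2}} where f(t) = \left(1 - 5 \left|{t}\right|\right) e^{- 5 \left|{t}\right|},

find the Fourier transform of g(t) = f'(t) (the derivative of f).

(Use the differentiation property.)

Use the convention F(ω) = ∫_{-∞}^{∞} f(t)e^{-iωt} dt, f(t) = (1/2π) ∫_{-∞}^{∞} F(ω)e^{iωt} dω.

F[g](ω) = \frac{20 i \omega^{3}}{\left(\omega^{2} + 25\right)^{2}}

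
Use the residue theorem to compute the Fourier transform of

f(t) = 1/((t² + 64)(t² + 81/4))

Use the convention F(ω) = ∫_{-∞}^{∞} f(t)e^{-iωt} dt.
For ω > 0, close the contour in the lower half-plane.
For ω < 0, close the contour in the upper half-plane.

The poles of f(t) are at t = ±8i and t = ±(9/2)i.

Let g(z) = f(z)e^{-iωz}; for large |z| the factor e^{-iωz} decays in the lower half-plane when ω > 0 and in the upper half-plane when ω < 0.

Case ω > 0 (lower half-plane, clockwise contour ⇒ F(ω) = -2πi·ΣRes):
  Res_{z = - 8 i} g(z) = - \frac{i e^{- 8 \omega}}{700}
  Res_{z = - \frac{9 i}{2}} g(z) = \frac{4 i e^{- \frac{9 \omega}{2}}}{1575}
  F(ω) = -2πi·ΣRes = - \frac{\pi e^{- 8 \omega}}{350} + \frac{8 \pi e^{- \frac{9 \omega}{2}}}{1575}

Case ω < 0 (upper half-plane, counterclockwise contour ⇒ F(ω) = +2πi·ΣRes):
  Res_{z = 8 i} g(z) = \frac{i e^{8 \omega}}{700}
  Res_{z = \frac{9 i}{2}} g(z) = - \frac{4 i e^{\frac{9 \omega}{2}}}{1575}
  F(ω) = 2πi·ΣRes = \frac{\pi \left(16 e^{\frac{9 \omega}{2}} - 9 e^{8 \omega}\right)}{3150}

Both cases combine into a single formula in |ω|:

F(ω) = - \frac{\pi e^{- 8 \left|{\omega}\right|}}{350} + \frac{8 \pi e^{- \frac{9 \left|{\omega}\right|}{2}}}{1575}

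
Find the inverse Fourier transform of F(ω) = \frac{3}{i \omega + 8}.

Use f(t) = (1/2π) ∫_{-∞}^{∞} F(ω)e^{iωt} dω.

f(t) = 3 e^{- 8 t} u\left(t\right)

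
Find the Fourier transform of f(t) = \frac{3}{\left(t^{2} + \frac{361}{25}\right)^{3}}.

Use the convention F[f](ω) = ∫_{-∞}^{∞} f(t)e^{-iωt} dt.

F(ω) = \frac{375 \pi \left(361 \omega^{2} + 285 \left|{\omega}\right| + 75\right) e^{- \frac{19 \left|{\omega}\right|}{5}}}{19808792}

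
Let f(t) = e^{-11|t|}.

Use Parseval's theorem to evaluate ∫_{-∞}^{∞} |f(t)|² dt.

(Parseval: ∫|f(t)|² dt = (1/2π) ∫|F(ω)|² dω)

∫|f(t)|² dt = \frac{1}{11}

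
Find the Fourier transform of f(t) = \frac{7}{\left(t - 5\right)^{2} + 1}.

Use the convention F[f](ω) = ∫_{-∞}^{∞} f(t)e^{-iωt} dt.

F(ω) = 7 \pi e^{- 5 i \omega - \left|{\omega}\right|}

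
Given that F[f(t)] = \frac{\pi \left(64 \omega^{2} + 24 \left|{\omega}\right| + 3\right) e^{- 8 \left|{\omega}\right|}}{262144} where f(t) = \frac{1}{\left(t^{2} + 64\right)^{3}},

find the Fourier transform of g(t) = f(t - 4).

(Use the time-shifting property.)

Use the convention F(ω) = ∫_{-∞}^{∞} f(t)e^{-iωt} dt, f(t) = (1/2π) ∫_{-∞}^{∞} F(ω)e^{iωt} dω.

F[g](ω) = \frac{\pi \left(64 \omega^{2} + 24 \left|{\omega}\right| + 3\right) e^{- 4 i \omega - 8 \left|{\omega}\right|}}{262144}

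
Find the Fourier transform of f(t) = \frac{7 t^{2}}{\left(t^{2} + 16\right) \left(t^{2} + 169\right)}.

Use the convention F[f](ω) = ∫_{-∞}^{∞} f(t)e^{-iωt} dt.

F(ω) = \frac{7 \pi \left(13 - 4 e^{9 \left|{\omega}\right|}\right) e^{- 13 \left|{\omega}\right|}}{153}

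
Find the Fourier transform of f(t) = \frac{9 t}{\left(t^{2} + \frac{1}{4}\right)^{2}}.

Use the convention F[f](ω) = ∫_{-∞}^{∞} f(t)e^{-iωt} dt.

F(ω) = - 9 i \pi \omega e^{- \frac{\left|{\omega}\right|}{2}}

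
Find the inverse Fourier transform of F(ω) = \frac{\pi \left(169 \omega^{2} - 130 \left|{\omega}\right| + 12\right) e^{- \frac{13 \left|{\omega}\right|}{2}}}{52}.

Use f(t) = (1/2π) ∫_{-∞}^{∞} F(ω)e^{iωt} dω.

f(t) = \frac{4 t^{4}}{\left(t^{2} + \frac{169}{4}\right)^{3}}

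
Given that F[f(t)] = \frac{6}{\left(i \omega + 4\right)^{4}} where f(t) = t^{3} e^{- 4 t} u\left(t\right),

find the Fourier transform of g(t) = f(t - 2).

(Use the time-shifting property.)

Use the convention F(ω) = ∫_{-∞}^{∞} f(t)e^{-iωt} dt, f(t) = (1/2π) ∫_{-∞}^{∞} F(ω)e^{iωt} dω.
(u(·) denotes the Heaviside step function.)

F[g](ω) = \frac{6 e^{- 2 i \omega}}{\left(i \omega + 4\right)^{4}}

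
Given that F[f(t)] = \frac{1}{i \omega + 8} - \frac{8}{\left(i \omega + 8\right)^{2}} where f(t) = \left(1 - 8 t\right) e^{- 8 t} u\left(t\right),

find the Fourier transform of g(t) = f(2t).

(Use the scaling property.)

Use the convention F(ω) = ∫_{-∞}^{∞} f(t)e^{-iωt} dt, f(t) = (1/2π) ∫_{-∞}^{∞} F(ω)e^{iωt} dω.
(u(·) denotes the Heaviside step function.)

F[g](ω) = \frac{i \omega}{- \omega^{2} + 32 i \omega + 256}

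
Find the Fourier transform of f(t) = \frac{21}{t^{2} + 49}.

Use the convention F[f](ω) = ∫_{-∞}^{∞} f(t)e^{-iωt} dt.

F(ω) = 3 \pi e^{- 7 \left|{\omega}\right|}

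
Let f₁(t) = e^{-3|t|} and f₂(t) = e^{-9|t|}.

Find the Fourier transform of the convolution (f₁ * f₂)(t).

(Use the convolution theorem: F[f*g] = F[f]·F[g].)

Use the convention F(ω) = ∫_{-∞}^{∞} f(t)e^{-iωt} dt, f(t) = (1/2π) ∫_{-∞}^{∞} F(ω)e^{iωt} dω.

F[f₁*f₂](ω) = \frac{108}{\left(\omega^{2} + 9\right) \left(\omega^{2} + 81\right)}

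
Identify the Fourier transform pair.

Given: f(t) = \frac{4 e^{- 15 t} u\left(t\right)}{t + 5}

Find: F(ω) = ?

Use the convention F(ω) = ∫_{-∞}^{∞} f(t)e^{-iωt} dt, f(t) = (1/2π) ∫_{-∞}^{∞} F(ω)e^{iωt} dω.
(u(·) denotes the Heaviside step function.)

F(ω) = 4 e^{5 i \omega + 75} \operatorname{E}_{1}\left(5 i \omega + 75\right)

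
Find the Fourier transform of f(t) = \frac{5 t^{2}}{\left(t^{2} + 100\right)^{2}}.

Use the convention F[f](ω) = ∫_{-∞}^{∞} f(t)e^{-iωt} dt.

F(ω) = \frac{\pi \left(1 - 10 \left|{\omega}\right|\right) e^{- 10 \left|{\omega}\right|}}{4}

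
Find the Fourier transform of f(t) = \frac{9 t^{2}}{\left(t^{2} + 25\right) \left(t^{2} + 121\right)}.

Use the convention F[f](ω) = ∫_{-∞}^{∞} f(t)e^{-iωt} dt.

F(ω) = \frac{3 \pi \left(11 - 5 e^{6 \left|{\omega}\right|}\right) e^{- 11 \left|{\omega}\right|}}{32}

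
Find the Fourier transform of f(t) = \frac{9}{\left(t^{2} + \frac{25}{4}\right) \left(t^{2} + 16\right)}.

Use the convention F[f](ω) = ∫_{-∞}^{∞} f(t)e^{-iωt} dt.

F(ω) = - \frac{3 \pi e^{- 4 \left|{\omega}\right|}}{13} + \frac{24 \pi e^{- \frac{5 \left|{\omega}\right|}{2}}}{65}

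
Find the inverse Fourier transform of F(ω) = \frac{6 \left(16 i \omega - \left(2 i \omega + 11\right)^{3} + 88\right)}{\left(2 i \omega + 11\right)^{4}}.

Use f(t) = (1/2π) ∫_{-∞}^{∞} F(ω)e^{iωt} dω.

f(t) = 3 \left(t^{2} - 1\right) e^{- \frac{11 t}{2}} u\left(t\right)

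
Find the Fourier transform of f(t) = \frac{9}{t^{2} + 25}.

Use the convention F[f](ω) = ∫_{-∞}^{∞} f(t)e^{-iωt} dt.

F(ω) = \frac{9 \pi e^{- 5 \left|{\omega}\right|}}{5}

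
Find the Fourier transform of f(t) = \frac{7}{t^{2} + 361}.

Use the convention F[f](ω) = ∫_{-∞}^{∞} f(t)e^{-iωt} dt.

F(ω) = \frac{7 \pi e^{- 19 \left|{\omega}\right|}}{19}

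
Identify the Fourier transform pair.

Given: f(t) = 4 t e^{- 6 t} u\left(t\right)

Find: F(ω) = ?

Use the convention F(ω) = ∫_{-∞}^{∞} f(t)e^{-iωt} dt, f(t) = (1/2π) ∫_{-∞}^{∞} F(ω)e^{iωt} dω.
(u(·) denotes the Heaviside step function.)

F(ω) = \frac{4}{\left(i \omega + 6\right)^{2}}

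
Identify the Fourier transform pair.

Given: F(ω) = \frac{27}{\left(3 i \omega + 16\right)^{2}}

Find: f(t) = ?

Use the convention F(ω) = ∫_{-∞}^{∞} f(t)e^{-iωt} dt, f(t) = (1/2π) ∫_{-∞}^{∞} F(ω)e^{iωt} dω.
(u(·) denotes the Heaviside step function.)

f(t) = 3 t e^{- \frac{16 t}{3}} u\left(t\right)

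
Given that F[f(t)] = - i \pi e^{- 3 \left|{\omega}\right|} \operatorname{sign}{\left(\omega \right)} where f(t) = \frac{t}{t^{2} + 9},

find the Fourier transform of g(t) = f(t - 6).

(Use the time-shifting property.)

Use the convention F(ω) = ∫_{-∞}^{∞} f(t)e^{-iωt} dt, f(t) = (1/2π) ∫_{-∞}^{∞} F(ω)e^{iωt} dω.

F[g](ω) = - i \pi e^{- 6 i \omega} e^{- 3 \left|{\omega}\right|} \operatorname{sign}{\left(\omega \right)}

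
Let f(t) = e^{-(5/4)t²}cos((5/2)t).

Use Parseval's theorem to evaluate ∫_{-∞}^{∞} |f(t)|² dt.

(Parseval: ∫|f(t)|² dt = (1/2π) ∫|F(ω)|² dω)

∫|f(t)|² dt = \frac{\sqrt{10} \sqrt{\pi} \left(1 + e^{\frac{5}{2}}\right)}{10 e^{\frac{5}{2}}}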